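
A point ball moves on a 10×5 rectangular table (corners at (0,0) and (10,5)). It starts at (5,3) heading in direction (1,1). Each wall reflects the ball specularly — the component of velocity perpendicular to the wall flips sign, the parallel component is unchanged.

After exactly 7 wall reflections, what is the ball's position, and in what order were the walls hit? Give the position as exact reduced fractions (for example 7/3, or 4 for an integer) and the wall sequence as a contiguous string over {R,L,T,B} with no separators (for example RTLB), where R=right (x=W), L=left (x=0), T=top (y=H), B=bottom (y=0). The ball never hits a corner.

Final position: (7,5)
Wall sequence: TRBTLBT

1. t=2 → T at (7,5); v=(1,-1)
2. t=3 → R at (10,2); v=(-1,-1)
3. t=2 → B at (8,0); v=(-1,1)
4. t=5 → T at (3,5); v=(-1,-1)
5. t=3 → L at (0,2); v=(1,-1)
6. t=2 → B at (2,0); v=(1,1)
7. t=5 → T at (7,5); v=(1,-1)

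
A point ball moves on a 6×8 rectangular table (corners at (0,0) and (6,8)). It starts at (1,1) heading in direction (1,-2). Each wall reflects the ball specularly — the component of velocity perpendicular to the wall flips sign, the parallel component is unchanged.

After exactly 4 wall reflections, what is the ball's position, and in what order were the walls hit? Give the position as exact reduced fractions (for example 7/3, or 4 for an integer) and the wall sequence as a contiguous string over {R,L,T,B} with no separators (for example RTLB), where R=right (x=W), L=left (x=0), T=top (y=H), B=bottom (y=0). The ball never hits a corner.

1. t=1/2 → B at (3/2,0); v=(1,2)
2. t=4 → T at (11/2,8); v=(1,-2)
3. t=1/2 → R at (6,7); v=(-1,-2)
4. t=7/2 → B at (5/2,0); v=(-1,2)

Final position: (5/2,0)
Wall sequence: BTRB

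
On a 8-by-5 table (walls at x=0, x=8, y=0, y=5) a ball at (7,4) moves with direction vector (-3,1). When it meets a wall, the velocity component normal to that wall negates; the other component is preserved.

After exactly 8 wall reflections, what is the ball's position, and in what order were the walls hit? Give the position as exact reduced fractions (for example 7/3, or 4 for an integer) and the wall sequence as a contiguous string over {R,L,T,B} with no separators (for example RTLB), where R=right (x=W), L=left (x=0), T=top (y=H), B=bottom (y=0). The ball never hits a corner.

Final position: (0,3)
Wall sequence: TLRBLRTL

1. t=1 → T at (4,5); v=(-3,-1)
2. t=4/3 → L at (0,11/3); v=(3,-1)
3. t=8/3 → R at (8,1); v=(-3,-1)
4. t=1 → B at (5,0); v=(-3,1)
5. t=5/3 → L at (0,5/3); v=(3,1)
6. t=8/3 → R at (8,13/3); v=(-3,1)
7. t=2/3 → T at (6,5); v=(-3,-1)
8. t=2 → L at (0,3); v=(3,-1)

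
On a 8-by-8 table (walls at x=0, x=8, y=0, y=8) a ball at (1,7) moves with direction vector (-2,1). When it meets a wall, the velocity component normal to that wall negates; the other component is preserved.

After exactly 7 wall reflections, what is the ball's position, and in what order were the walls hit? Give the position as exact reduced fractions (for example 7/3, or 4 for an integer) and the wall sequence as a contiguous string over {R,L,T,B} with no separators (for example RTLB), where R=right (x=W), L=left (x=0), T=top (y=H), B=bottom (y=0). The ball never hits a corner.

Final position: (0,15/2)
Wall sequence: LTRLBRL

1. t=1/2 → L at (0,15/2); v=(2,1)
2. t=1/2 → T at (1,8); v=(2,-1)
3. t=7/2 → R at (8,9/2); v=(-2,-1)
4. t=4 → L at (0,1/2); v=(2,-1)
5. t=1/2 → B at (1,0); v=(2,1)
6. t=7/2 → R at (8,7/2); v=(-2,1)
7. t=4 → L at (0,15/2); v=(2,1)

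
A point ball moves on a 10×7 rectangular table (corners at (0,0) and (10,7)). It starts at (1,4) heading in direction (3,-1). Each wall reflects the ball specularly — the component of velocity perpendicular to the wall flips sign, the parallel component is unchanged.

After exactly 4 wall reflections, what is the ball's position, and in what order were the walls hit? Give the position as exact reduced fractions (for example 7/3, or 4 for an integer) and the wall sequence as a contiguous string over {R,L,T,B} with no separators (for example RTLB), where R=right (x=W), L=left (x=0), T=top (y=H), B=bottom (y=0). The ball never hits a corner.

Final position: (10,17/3)
Wall sequence: RBLR

1. t=3 → R at (10,1); v=(-3,-1)
2. t=1 → B at (7,0); v=(-3,1)
3. t=7/3 → L at (0,7/3); v=(3,1)
4. t=10/3 → R at (10,17/3); v=(-3,1)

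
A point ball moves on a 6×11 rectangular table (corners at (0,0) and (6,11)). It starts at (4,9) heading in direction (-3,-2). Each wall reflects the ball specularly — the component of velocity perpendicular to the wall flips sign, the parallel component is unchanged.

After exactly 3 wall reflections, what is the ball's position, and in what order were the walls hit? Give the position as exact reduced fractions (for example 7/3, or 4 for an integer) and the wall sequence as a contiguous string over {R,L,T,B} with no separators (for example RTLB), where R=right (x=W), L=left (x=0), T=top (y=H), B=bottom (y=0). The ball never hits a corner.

1. t=4/3 → L at (0,19/3); v=(3,-2)
2. t=2 → R at (6,7/3); v=(-3,-2)
3. t=7/6 → B at (5/2,0); v=(-3,2)

Final position: (5/2,0)
Wall sequence: LRB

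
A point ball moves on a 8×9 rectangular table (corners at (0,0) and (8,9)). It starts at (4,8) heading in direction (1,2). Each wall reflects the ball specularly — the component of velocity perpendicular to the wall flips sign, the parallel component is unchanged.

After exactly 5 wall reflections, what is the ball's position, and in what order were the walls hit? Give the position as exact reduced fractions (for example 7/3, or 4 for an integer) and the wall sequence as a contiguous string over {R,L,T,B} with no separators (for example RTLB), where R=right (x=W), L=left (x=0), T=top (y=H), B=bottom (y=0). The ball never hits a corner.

Final position: (0,4)
Wall sequence: TRBTL

1. t=1/2 → T at (9/2,9); v=(1,-2)
2. t=7/2 → R at (8,2); v=(-1,-2)
3. t=1 → B at (7,0); v=(-1,2)
4. t=9/2 → T at (5/2,9); v=(-1,-2)
5. t=5/2 → L at (0,4); v=(1,-2)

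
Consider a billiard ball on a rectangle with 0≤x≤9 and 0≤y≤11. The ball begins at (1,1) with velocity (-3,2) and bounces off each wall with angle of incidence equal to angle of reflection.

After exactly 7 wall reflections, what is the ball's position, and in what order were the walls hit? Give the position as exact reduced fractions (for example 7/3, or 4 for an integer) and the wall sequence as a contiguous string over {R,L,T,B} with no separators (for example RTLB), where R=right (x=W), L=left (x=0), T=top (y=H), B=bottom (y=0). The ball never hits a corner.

Final position: (0,11/3)
Wall sequence: LRTLRBL

1. t=1/3 → L at (0,5/3); v=(3,2)
2. t=3 → R at (9,23/3); v=(-3,2)
3. t=5/3 → T at (4,11); v=(-3,-2)
4. t=4/3 → L at (0,25/3); v=(3,-2)
5. t=3 → R at (9,7/3); v=(-3,-2)
6. t=7/6 → B at (11/2,0); v=(-3,2)
7. t=11/6 → L at (0,11/3); v=(3,2)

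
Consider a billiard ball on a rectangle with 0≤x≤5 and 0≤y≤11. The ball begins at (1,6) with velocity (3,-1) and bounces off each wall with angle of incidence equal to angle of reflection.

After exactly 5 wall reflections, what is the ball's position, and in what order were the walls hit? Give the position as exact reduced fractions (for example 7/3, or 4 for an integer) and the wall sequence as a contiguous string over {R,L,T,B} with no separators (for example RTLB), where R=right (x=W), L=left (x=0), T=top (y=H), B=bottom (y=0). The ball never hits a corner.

1. t=4/3 → R at (5,14/3); v=(-3,-1)
2. t=5/3 → L at (0,3); v=(3,-1)
3. t=5/3 → R at (5,4/3); v=(-3,-1)
4. t=4/3 → B at (1,0); v=(-3,1)
5. t=1/3 → L at (0,1/3); v=(3,1)

Final position: (0,1/3)
Wall sequence: RLRBL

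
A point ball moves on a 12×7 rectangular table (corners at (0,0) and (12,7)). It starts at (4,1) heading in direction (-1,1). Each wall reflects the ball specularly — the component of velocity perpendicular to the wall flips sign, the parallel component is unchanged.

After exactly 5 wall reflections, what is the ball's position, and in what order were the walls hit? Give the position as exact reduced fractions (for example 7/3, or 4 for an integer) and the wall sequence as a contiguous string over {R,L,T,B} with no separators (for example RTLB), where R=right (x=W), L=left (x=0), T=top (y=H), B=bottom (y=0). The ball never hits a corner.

Final position: (8,7)
Wall sequence: LTBRT

1. t=4 → L at (0,5); v=(1,1)
2. t=2 → T at (2,7); v=(1,-1)
3. t=7 → B at (9,0); v=(1,1)
4. t=3 → R at (12,3); v=(-1,1)
5. t=4 → T at (8,7); v=(-1,-1)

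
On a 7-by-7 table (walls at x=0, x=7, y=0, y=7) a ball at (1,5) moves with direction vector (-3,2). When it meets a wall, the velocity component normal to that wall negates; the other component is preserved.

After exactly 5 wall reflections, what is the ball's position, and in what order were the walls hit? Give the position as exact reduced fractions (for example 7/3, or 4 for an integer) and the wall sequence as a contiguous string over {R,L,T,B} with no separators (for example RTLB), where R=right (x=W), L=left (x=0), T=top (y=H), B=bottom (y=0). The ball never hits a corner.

Final position: (0,1)
Wall sequence: LTRBL

1. t=1/3 → L at (0,17/3); v=(3,2)
2. t=2/3 → T at (2,7); v=(3,-2)
3. t=5/3 → R at (7,11/3); v=(-3,-2)
4. t=11/6 → B at (3/2,0); v=(-3,2)
5. t=1/2 → L at (0,1); v=(3,2)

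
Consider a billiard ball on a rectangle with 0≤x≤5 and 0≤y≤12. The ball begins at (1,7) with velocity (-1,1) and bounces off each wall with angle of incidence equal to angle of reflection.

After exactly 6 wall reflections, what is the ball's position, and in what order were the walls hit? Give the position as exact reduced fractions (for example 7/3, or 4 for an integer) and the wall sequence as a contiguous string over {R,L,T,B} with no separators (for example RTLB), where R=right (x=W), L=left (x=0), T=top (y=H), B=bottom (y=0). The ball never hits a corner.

Final position: (4,0)
Wall sequence: LTRLRB

1. t=1 → L at (0,8); v=(1,1)
2. t=4 → T at (4,12); v=(1,-1)
3. t=1 → R at (5,11); v=(-1,-1)
4. t=5 → L at (0,6); v=(1,-1)
5. t=5 → R at (5,1); v=(-1,-1)
6. t=1 → B at (4,0); v=(-1,1)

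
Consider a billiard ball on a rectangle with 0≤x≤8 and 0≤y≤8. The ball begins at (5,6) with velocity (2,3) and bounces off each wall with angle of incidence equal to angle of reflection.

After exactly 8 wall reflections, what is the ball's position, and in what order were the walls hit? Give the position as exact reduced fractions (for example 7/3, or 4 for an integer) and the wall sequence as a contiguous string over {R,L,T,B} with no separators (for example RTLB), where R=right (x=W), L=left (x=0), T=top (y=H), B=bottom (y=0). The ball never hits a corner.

Final position: (13/3,8)
Wall sequence: TRBLTBRT

1. t=2/3 → T at (19/3,8); v=(2,-3)
2. t=5/6 → R at (8,11/2); v=(-2,-3)
3. t=11/6 → B at (13/3,0); v=(-2,3)
4. t=13/6 → L at (0,13/2); v=(2,3)
5. t=1/2 → T at (1,8); v=(2,-3)
6. t=8/3 → B at (19/3,0); v=(2,3)
7. t=5/6 → R at (8,5/2); v=(-2,3)
8. t=11/6 → T at (13/3,8); v=(-2,-3)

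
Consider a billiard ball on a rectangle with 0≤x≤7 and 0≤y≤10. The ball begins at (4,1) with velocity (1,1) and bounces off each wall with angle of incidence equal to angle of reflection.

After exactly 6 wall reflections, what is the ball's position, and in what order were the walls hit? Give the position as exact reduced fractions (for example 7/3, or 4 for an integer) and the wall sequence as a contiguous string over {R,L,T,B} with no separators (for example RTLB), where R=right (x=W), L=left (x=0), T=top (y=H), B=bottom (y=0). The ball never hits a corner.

Final position: (0,5)
Wall sequence: RTLRBL

1. t=3 → R at (7,4); v=(-1,1)
2. t=6 → T at (1,10); v=(-1,-1)
3. t=1 → L at (0,9); v=(1,-1)
4. t=7 → R at (7,2); v=(-1,-1)
5. t=2 → B at (5,0); v=(-1,1)
6. t=5 → L at (0,5); v=(1,1)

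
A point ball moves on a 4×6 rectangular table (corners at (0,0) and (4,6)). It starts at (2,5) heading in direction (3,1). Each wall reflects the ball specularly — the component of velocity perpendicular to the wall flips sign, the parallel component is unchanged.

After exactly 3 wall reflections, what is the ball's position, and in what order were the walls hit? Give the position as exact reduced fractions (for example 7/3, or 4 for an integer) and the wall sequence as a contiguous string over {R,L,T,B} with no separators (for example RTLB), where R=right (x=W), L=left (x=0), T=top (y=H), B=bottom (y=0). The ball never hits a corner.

Final position: (0,5)
Wall sequence: RTL

1. t=2/3 → R at (4,17/3); v=(-3,1)
2. t=1/3 → T at (3,6); v=(-3,-1)
3. t=1 → L at (0,5); v=(3,-1)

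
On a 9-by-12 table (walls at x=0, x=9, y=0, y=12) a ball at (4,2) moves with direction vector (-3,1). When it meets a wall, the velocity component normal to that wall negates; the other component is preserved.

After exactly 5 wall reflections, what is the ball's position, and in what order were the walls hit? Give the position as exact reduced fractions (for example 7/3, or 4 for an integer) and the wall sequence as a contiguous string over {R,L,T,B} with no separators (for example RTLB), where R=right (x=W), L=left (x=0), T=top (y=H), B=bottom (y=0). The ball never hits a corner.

Final position: (9,35/3)
Wall sequence: LRLTR

1. t=4/3 → L at (0,10/3); v=(3,1)
2. t=3 → R at (9,19/3); v=(-3,1)
3. t=3 → L at (0,28/3); v=(3,1)
4. t=8/3 → T at (8,12); v=(3,-1)
5. t=1/3 → R at (9,35/3); v=(-3,-1)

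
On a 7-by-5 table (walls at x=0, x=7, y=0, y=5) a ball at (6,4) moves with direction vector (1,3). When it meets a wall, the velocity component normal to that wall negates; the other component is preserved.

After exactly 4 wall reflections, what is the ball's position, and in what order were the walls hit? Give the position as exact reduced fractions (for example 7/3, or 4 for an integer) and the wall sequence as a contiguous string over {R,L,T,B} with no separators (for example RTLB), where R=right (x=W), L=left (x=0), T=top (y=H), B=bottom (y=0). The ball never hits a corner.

Final position: (13/3,5)
Wall sequence: TRBT

1. t=1/3 → T at (19/3,5); v=(1,-3)
2. t=2/3 → R at (7,3); v=(-1,-3)
3. t=1 → B at (6,0); v=(-1,3)
4. t=5/3 → T at (13/3,5); v=(-1,-3)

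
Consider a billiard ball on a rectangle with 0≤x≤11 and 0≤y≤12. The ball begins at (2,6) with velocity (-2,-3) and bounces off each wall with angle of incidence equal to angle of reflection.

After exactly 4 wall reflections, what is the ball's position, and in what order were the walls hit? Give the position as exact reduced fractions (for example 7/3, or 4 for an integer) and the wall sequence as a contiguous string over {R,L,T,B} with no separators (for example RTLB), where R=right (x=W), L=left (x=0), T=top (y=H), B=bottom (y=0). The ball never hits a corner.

1. t=1 → L at (0,3); v=(2,-3)
2. t=1 → B at (2,0); v=(2,3)
3. t=4 → T at (10,12); v=(2,-3)
4. t=1/2 → R at (11,21/2); v=(-2,-3)

Final position: (11,21/2)
Wall sequence: LBTR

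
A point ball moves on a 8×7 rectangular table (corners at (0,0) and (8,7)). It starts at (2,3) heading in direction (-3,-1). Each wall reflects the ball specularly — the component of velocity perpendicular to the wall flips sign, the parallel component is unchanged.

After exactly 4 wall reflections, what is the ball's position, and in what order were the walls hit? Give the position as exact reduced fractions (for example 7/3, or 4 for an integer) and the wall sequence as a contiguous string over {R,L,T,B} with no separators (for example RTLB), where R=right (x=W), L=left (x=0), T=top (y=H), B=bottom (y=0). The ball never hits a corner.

Final position: (0,3)
Wall sequence: LBRL

1. t=2/3 → L at (0,7/3); v=(3,-1)
2. t=7/3 → B at (7,0); v=(3,1)
3. t=1/3 → R at (8,1/3); v=(-3,1)
4. t=8/3 → L at (0,3); v=(3,1)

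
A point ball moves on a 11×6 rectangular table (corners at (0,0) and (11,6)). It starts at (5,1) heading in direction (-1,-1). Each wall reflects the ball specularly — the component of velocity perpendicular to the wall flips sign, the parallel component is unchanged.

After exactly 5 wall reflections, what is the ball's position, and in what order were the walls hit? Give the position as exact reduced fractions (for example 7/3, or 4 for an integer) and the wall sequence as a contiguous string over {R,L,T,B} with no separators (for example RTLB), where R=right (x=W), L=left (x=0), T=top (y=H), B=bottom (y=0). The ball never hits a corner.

1. t=1 → B at (4,0); v=(-1,1)
2. t=4 → L at (0,4); v=(1,1)
3. t=2 → T at (2,6); v=(1,-1)
4. t=6 → B at (8,0); v=(1,1)
5. t=3 → R at (11,3); v=(-1,1)

Final position: (11,3)
Wall sequence: BLTBR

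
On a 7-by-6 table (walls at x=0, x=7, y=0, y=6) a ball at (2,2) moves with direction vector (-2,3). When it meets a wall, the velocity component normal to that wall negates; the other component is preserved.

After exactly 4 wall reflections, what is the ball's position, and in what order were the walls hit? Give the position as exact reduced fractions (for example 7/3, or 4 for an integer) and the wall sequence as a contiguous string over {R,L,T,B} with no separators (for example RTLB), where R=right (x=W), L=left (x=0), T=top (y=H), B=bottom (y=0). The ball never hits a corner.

1. t=1 → L at (0,5); v=(2,3)
2. t=1/3 → T at (2/3,6); v=(2,-3)
3. t=2 → B at (14/3,0); v=(2,3)
4. t=7/6 → R at (7,7/2); v=(-2,3)

Final position: (7,7/2)
Wall sequence: LTBR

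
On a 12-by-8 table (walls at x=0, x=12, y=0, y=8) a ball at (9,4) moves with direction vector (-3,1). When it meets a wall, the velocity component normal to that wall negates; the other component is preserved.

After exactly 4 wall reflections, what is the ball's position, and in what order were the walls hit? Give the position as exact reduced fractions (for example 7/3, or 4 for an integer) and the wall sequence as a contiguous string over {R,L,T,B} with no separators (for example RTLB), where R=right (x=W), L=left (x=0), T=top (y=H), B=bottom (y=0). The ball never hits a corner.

1. t=3 → L at (0,7); v=(3,1)
2. t=1 → T at (3,8); v=(3,-1)
3. t=3 → R at (12,5); v=(-3,-1)
4. t=4 → L at (0,1); v=(3,-1)

Final position: (0,1)
Wall sequence: LTRL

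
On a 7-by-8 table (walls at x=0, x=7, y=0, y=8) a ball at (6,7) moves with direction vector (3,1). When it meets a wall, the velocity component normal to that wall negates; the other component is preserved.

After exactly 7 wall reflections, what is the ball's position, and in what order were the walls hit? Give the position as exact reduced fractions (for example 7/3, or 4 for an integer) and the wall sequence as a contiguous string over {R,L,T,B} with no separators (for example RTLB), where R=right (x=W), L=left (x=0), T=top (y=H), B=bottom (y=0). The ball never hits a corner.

Final position: (7,2/3)
Wall sequence: RTLRLBR

1. t=1/3 → R at (7,22/3); v=(-3,1)
2. t=2/3 → T at (5,8); v=(-3,-1)
3. t=5/3 → L at (0,19/3); v=(3,-1)
4. t=7/3 → R at (7,4); v=(-3,-1)
5. t=7/3 → L at (0,5/3); v=(3,-1)
6. t=5/3 → B at (5,0); v=(3,1)
7. t=2/3 → R at (7,2/3); v=(-3,1)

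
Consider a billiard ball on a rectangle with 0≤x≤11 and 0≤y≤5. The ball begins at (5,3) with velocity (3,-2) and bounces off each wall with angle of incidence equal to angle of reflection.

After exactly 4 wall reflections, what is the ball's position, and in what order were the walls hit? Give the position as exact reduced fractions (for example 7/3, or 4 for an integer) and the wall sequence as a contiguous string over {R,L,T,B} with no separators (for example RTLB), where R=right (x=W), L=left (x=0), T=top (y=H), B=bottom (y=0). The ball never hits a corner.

1. t=3/2 → B at (19/2,0); v=(3,2)
2. t=1/2 → R at (11,1); v=(-3,2)
3. t=2 → T at (5,5); v=(-3,-2)
4. t=5/3 → L at (0,5/3); v=(3,-2)

Final position: (0,5/3)
Wall sequence: BRTL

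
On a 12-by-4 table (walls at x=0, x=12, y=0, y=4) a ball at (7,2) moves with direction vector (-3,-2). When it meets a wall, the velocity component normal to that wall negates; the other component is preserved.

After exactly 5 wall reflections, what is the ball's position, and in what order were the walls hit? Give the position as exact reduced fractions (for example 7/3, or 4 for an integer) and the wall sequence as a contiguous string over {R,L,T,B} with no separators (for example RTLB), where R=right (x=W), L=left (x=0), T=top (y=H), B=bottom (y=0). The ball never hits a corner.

1. t=1 → B at (4,0); v=(-3,2)
2. t=4/3 → L at (0,8/3); v=(3,2)
3. t=2/3 → T at (2,4); v=(3,-2)
4. t=2 → B at (8,0); v=(3,2)
5. t=4/3 → R at (12,8/3); v=(-3,2)

Final position: (12,8/3)
Wall sequence: BLTBR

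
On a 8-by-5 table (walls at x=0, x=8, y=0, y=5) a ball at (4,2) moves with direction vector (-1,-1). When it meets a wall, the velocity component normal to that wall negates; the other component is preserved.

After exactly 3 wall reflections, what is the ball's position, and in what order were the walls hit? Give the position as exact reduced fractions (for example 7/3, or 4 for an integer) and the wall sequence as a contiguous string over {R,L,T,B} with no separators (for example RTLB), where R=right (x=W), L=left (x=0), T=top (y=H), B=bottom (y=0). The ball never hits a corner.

Final position: (3,5)
Wall sequence: BLT

1. t=2 → B at (2,0); v=(-1,1)
2. t=2 → L at (0,2); v=(1,1)
3. t=3 → T at (3,5); v=(1,-1)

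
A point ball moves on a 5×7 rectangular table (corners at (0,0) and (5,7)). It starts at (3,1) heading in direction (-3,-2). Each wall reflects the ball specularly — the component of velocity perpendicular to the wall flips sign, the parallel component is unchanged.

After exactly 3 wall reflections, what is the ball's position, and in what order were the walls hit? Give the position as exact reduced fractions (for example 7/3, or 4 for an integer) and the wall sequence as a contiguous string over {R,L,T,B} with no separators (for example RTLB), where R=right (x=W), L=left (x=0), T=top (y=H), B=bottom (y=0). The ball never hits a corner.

1. t=1/2 → B at (3/2,0); v=(-3,2)
2. t=1/2 → L at (0,1); v=(3,2)
3. t=5/3 → R at (5,13/3); v=(-3,2)

Final position: (5,13/3)
Wall sequence: BLR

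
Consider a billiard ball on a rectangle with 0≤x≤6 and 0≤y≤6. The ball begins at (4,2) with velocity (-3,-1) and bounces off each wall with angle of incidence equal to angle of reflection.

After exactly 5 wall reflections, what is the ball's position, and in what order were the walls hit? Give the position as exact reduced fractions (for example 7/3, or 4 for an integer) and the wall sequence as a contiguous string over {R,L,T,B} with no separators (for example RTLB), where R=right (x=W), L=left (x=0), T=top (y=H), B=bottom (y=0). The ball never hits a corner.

Final position: (6,16/3)
Wall sequence: LBRLR

1. t=4/3 → L at (0,2/3); v=(3,-1)
2. t=2/3 → B at (2,0); v=(3,1)
3. t=4/3 → R at (6,4/3); v=(-3,1)
4. t=2 → L at (0,10/3); v=(3,1)
5. t=2 → R at (6,16/3); v=(-3,1)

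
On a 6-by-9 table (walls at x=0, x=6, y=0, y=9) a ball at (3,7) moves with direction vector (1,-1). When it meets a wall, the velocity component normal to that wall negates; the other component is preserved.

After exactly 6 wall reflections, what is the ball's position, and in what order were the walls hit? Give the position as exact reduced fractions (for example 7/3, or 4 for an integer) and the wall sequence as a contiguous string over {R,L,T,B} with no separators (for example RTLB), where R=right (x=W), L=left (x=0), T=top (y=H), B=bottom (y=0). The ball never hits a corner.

1. t=3 → R at (6,4); v=(-1,-1)
2. t=4 → B at (2,0); v=(-1,1)
3. t=2 → L at (0,2); v=(1,1)
4. t=6 → R at (6,8); v=(-1,1)
5. t=1 → T at (5,9); v=(-1,-1)
6. t=5 → L at (0,4); v=(1,-1)

Final position: (0,4)
Wall sequence: RBLRTL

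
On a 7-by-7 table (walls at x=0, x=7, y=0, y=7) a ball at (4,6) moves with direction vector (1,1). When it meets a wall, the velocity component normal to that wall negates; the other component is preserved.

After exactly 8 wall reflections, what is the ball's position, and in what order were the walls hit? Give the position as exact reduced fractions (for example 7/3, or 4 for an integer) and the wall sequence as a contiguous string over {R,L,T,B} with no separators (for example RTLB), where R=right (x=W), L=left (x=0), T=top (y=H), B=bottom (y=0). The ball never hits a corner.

1. t=1 → T at (5,7); v=(1,-1)
2. t=2 → R at (7,5); v=(-1,-1)
3. t=5 → B at (2,0); v=(-1,1)
4. t=2 → L at (0,2); v=(1,1)
5. t=5 → T at (5,7); v=(1,-1)
6. t=2 → R at (7,5); v=(-1,-1)
7. t=5 → B at (2,0); v=(-1,1)
8. t=2 → L at (0,2); v=(1,1)

Final position: (0,2)
Wall sequence: TRBLTRBL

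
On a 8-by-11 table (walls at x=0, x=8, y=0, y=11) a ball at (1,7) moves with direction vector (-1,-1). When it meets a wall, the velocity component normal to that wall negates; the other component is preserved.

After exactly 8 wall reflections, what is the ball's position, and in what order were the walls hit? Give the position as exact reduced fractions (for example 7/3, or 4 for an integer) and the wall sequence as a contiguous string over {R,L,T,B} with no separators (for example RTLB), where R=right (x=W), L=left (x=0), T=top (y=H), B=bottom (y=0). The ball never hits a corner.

Final position: (0,4)
Wall sequence: LBRLTRBL

1. t=1 → L at (0,6); v=(1,-1)
2. t=6 → B at (6,0); v=(1,1)
3. t=2 → R at (8,2); v=(-1,1)
4. t=8 → L at (0,10); v=(1,1)
5. t=1 → T at (1,11); v=(1,-1)
6. t=7 → R at (8,4); v=(-1,-1)
7. t=4 → B at (4,0); v=(-1,1)
8. t=4 → L at (0,4); v=(1,1)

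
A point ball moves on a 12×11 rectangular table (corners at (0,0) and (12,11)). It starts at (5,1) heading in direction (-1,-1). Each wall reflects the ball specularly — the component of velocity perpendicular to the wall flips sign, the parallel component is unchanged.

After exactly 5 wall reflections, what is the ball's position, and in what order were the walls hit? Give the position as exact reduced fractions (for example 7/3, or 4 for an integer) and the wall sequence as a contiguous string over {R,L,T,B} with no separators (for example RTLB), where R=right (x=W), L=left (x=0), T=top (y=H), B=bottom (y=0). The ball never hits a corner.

1. t=1 → B at (4,0); v=(-1,1)
2. t=4 → L at (0,4); v=(1,1)
3. t=7 → T at (7,11); v=(1,-1)
4. t=5 → R at (12,6); v=(-1,-1)
5. t=6 → B at (6,0); v=(-1,1)

Final position: (6,0)
Wall sequence: BLTRB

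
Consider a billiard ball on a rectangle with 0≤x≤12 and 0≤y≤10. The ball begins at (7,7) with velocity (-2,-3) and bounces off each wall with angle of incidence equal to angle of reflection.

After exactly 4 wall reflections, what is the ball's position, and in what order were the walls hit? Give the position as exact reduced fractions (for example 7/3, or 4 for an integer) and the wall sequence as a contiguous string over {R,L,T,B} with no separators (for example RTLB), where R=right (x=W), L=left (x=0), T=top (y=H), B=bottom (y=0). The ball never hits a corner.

Final position: (11,0)
Wall sequence: BLTB

1. t=7/3 → B at (7/3,0); v=(-2,3)
2. t=7/6 → L at (0,7/2); v=(2,3)
3. t=13/6 → T at (13/3,10); v=(2,-3)
4. t=10/3 → B at (11,0); v=(2,3)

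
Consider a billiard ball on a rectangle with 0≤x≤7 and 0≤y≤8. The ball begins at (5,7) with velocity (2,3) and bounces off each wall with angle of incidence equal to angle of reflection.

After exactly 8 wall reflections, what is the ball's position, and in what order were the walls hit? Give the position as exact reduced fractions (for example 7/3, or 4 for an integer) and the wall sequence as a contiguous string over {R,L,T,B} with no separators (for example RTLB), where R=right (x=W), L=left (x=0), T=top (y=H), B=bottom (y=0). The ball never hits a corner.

1. t=1/3 → T at (17/3,8); v=(2,-3)
2. t=2/3 → R at (7,6); v=(-2,-3)
3. t=2 → B at (3,0); v=(-2,3)
4. t=3/2 → L at (0,9/2); v=(2,3)
5. t=7/6 → T at (7/3,8); v=(2,-3)
6. t=7/3 → R at (7,1); v=(-2,-3)
7. t=1/3 → B at (19/3,0); v=(-2,3)
8. t=8/3 → T at (1,8); v=(-2,-3)

Final position: (1,8)
Wall sequence: TRBLTRBT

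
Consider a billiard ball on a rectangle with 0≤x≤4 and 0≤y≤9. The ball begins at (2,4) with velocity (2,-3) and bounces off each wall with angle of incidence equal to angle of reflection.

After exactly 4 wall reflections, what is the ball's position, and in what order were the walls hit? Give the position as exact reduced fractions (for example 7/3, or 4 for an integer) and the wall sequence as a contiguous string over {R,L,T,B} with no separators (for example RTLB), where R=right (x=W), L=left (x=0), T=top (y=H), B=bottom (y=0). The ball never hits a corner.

1. t=1 → R at (4,1); v=(-2,-3)
2. t=1/3 → B at (10/3,0); v=(-2,3)
3. t=5/3 → L at (0,5); v=(2,3)
4. t=4/3 → T at (8/3,9); v=(2,-3)

Final position: (8/3,9)
Wall sequence: RBLT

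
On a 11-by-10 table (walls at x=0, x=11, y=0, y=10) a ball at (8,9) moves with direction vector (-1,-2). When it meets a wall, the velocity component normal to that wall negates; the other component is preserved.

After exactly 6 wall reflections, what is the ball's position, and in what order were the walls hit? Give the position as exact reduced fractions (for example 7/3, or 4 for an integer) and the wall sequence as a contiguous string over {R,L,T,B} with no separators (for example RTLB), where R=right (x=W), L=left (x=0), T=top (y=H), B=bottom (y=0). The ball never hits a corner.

Final position: (21/2,10)
Wall sequence: BLTBRT

1. t=9/2 → B at (7/2,0); v=(-1,2)
2. t=7/2 → L at (0,7); v=(1,2)
3. t=3/2 → T at (3/2,10); v=(1,-2)
4. t=5 → B at (13/2,0); v=(1,2)
5. t=9/2 → R at (11,9); v=(-1,2)
6. t=1/2 → T at (21/2,10); v=(-1,-2)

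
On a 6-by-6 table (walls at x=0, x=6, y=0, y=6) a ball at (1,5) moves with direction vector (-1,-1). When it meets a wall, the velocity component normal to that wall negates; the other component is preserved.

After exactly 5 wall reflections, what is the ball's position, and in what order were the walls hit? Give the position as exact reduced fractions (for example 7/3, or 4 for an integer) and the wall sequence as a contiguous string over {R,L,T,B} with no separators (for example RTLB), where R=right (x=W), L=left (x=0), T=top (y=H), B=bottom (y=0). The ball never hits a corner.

Final position: (0,4)
Wall sequence: LBRTL

1. t=1 → L at (0,4); v=(1,-1)
2. t=4 → B at (4,0); v=(1,1)
3. t=2 → R at (6,2); v=(-1,1)
4. t=4 → T at (2,6); v=(-1,-1)
5. t=2 → L at (0,4); v=(1,-1)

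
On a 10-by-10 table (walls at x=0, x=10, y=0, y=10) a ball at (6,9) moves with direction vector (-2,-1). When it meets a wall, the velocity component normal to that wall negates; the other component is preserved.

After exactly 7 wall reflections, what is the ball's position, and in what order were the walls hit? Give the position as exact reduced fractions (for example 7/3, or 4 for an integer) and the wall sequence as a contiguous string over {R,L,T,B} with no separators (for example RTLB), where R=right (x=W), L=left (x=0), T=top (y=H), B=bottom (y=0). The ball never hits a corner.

1. t=3 → L at (0,6); v=(2,-1)
2. t=5 → R at (10,1); v=(-2,-1)
3. t=1 → B at (8,0); v=(-2,1)
4. t=4 → L at (0,4); v=(2,1)
5. t=5 → R at (10,9); v=(-2,1)
6. t=1 → T at (8,10); v=(-2,-1)
7. t=4 → L at (0,6); v=(2,-1)

Final position: (0,6)
Wall sequence: LRBLRTL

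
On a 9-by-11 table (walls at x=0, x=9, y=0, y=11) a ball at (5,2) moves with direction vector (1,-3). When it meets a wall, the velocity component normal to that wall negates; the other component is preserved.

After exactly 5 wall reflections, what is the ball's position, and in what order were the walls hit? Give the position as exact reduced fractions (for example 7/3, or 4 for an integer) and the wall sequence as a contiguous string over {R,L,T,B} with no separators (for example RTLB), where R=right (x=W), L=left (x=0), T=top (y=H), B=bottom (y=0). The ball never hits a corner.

1. t=2/3 → B at (17/3,0); v=(1,3)
2. t=10/3 → R at (9,10); v=(-1,3)
3. t=1/3 → T at (26/3,11); v=(-1,-3)
4. t=11/3 → B at (5,0); v=(-1,3)
5. t=11/3 → T at (4/3,11); v=(-1,-3)

Final position: (4/3,11)
Wall sequence: BRTBT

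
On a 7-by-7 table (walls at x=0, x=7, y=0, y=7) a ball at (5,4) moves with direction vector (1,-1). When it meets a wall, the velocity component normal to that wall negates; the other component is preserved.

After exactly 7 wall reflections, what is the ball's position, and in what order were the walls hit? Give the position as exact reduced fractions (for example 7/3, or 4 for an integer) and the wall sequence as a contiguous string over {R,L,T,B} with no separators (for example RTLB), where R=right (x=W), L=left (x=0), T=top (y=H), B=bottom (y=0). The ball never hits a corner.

1. t=2 → R at (7,2); v=(-1,-1)
2. t=2 → B at (5,0); v=(-1,1)
3. t=5 → L at (0,5); v=(1,1)
4. t=2 → T at (2,7); v=(1,-1)
5. t=5 → R at (7,2); v=(-1,-1)
6. t=2 → B at (5,0); v=(-1,1)
7. t=5 → L at (0,5); v=(1,1)

Final position: (0,5)
Wall sequence: RBLTRBL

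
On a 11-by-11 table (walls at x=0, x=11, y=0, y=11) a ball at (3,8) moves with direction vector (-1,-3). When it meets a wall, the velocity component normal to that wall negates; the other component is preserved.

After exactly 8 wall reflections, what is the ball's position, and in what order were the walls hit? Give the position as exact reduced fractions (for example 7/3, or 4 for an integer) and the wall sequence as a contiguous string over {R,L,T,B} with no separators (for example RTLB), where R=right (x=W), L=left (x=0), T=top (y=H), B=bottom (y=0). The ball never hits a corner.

1. t=8/3 → B at (1/3,0); v=(-1,3)
2. t=1/3 → L at (0,1); v=(1,3)
3. t=10/3 → T at (10/3,11); v=(1,-3)
4. t=11/3 → B at (7,0); v=(1,3)
5. t=11/3 → T at (32/3,11); v=(1,-3)
6. t=1/3 → R at (11,10); v=(-1,-3)
7. t=10/3 → B at (23/3,0); v=(-1,3)
8. t=11/3 → T at (4,11); v=(-1,-3)

Final position: (4,11)
Wall sequence: BLTBTRBT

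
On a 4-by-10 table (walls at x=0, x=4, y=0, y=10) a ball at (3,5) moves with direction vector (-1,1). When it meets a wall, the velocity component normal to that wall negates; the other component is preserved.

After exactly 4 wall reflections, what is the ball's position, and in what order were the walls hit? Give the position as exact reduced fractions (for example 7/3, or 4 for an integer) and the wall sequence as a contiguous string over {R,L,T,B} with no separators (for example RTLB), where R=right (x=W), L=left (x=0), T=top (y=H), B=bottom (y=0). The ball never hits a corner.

Final position: (0,4)
Wall sequence: LTRL

1. t=3 → L at (0,8); v=(1,1)
2. t=2 → T at (2,10); v=(1,-1)
3. t=2 → R at (4,8); v=(-1,-1)
4. t=4 → L at (0,4); v=(1,-1)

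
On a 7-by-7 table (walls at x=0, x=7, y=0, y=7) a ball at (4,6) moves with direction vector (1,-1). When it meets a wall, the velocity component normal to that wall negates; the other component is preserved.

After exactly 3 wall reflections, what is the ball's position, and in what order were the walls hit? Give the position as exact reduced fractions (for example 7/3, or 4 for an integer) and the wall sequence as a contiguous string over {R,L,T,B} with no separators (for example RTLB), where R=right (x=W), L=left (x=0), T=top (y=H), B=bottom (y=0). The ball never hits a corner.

Final position: (0,4)
Wall sequence: RBL

1. t=3 → R at (7,3); v=(-1,-1)
2. t=3 → B at (4,0); v=(-1,1)
3. t=4 → L at (0,4); v=(1,1)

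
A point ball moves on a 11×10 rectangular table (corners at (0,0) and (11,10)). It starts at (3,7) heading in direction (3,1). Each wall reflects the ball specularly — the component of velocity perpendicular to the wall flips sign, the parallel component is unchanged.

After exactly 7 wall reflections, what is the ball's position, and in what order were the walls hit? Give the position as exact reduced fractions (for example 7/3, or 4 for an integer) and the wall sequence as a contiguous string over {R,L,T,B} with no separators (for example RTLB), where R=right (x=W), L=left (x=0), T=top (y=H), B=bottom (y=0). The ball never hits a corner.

Final position: (11,13/3)
Wall sequence: RTLRBLR

1. t=8/3 → R at (11,29/3); v=(-3,1)
2. t=1/3 → T at (10,10); v=(-3,-1)
3. t=10/3 → L at (0,20/3); v=(3,-1)
4. t=11/3 → R at (11,3); v=(-3,-1)
5. t=3 → B at (2,0); v=(-3,1)
6. t=2/3 → L at (0,2/3); v=(3,1)
7. t=11/3 → R at (11,13/3); v=(-3,1)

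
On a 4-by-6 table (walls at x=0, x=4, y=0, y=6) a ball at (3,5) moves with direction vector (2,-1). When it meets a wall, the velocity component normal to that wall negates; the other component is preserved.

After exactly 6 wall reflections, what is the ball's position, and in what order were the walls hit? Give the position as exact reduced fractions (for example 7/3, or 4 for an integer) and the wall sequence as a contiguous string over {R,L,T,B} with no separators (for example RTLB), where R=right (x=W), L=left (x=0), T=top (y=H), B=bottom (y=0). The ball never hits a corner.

Final position: (4,7/2)
Wall sequence: RLRBLR

1. t=1/2 → R at (4,9/2); v=(-2,-1)
2. t=2 → L at (0,5/2); v=(2,-1)
3. t=2 → R at (4,1/2); v=(-2,-1)
4. t=1/2 → B at (3,0); v=(-2,1)
5. t=3/2 → L at (0,3/2); v=(2,1)
6. t=2 → R at (4,7/2); v=(-2,1)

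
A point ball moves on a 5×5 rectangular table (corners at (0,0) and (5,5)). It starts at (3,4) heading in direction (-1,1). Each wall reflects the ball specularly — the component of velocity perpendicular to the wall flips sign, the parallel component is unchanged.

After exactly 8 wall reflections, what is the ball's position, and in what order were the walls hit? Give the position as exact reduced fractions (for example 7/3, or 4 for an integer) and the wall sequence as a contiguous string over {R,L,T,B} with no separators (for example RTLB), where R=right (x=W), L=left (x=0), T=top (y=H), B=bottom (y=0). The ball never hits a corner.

1. t=1 → T at (2,5); v=(-1,-1)
2. t=2 → L at (0,3); v=(1,-1)
3. t=3 → B at (3,0); v=(1,1)
4. t=2 → R at (5,2); v=(-1,1)
5. t=3 → T at (2,5); v=(-1,-1)
6. t=2 → L at (0,3); v=(1,-1)
7. t=3 → B at (3,0); v=(1,1)
8. t=2 → R at (5,2); v=(-1,1)

Final position: (5,2)
Wall sequence: TLBRTLBR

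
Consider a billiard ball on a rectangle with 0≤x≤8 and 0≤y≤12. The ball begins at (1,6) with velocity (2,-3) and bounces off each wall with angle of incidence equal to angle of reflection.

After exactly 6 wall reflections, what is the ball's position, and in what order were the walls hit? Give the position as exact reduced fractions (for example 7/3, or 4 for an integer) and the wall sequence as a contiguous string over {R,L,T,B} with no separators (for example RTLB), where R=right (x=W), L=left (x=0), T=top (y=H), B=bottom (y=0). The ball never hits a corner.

Final position: (8,9/2)
Wall sequence: BRTLBR

1. t=2 → B at (5,0); v=(2,3)
2. t=3/2 → R at (8,9/2); v=(-2,3)
3. t=5/2 → T at (3,12); v=(-2,-3)
4. t=3/2 → L at (0,15/2); v=(2,-3)
5. t=5/2 → B at (5,0); v=(2,3)
6. t=3/2 → R at (8,9/2); v=(-2,3)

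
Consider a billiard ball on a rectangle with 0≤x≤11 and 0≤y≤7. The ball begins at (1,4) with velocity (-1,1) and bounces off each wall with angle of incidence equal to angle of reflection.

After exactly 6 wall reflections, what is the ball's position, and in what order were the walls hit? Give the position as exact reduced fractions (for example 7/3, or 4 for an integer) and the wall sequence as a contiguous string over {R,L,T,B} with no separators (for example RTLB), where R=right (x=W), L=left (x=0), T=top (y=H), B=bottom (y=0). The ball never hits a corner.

1. t=1 → L at (0,5); v=(1,1)
2. t=2 → T at (2,7); v=(1,-1)
3. t=7 → B at (9,0); v=(1,1)
4. t=2 → R at (11,2); v=(-1,1)
5. t=5 → T at (6,7); v=(-1,-1)
6. t=6 → L at (0,1); v=(1,-1)

Final position: (0,1)
Wall sequence: LTBRTL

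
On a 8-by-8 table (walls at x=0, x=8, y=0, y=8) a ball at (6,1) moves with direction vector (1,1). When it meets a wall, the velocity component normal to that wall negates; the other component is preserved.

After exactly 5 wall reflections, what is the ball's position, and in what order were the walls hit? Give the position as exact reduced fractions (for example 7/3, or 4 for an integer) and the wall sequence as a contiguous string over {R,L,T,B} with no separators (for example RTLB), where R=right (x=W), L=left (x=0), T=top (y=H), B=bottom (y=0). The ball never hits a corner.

1. t=2 → R at (8,3); v=(-1,1)
2. t=5 → T at (3,8); v=(-1,-1)
3. t=3 → L at (0,5); v=(1,-1)
4. t=5 → B at (5,0); v=(1,1)
5. t=3 → R at (8,3); v=(-1,1)

Final position: (8,3)
Wall sequence: RTLBR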